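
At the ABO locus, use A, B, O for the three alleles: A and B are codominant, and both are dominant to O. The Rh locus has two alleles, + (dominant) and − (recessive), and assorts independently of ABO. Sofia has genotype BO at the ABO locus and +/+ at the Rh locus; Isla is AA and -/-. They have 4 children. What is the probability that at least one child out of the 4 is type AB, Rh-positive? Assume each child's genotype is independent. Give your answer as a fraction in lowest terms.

ABO cross BO × AA → 1/2 A, 1/2 AB.
Rh cross +/+ × -/- → 1 Rh+; so P(type AB, Rh-positive) = 1/2 × 1 = 1/2 per child.
P(none) = (1/2)^4 = 1/16; P(at least one) = 1 − 1/16 = 15/16.

15/16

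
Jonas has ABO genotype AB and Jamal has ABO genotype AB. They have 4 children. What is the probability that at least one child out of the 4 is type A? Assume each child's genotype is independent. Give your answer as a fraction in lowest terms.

175/256

ABO cross AB × AB → 1/4 A, 1/4 B, 1/2 AB.
So P(type A) = 1/4 per child.
P(none) = (3/4)^4 = 81/256; P(at least one) = 1 − 81/256 = 175/256.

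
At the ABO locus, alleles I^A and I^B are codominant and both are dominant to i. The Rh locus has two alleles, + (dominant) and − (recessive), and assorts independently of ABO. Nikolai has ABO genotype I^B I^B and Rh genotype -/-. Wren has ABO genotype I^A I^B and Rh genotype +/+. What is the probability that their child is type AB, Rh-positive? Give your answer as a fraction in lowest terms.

ABO cross I^B I^B × I^A I^B → offspring phenotypes: 1/2 B, 1/2 AB.
Rh cross -/- × +/+ → 1 Rh+.
Independent loci: P(type AB, Rh-positive) = 1/2 × 1 = 1/2.

1/2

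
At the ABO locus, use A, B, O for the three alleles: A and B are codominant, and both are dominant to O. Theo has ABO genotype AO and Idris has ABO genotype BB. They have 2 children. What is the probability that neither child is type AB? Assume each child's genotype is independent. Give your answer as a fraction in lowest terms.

ABO cross AO × BB → 1/2 B, 1/2 AB.
So P(type AB) = 1/2 per child.
P(not type AB) = 1/2 for one child; (1/2)^2 = 1/4.

1/4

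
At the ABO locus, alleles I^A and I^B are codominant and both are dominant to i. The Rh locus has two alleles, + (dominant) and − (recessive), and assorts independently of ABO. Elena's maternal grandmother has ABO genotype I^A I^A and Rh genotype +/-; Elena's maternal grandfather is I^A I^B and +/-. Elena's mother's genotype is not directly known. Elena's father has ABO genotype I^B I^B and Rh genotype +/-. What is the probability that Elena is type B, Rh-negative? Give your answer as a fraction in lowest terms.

1/16

Elena's mother's ABO genotype from I^A I^A × I^A I^B: 1/2 I^A I^A, 1/2 I^A I^B.
Crossing each possibility with the father I^B I^B and summing P(type B): 1/2·0 + 1/2·1/2 = 1/4.
Similarly for Rh via the mother's Rh distribution: P(Rh-) = 1/4.
Independent loci: 1/4 × 1/4 = 1/16.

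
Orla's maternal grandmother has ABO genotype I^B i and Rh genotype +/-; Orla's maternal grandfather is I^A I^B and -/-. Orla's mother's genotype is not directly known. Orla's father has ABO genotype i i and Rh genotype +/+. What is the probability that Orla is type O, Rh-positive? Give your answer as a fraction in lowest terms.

Orla's mother's ABO genotype from I^B i × I^A I^B: 1/4 I^A I^B, 1/4 I^A i, 1/4 I^B I^B, 1/4 I^B i.
Crossing each possibility with the father i i and summing P(type O): 1/4·0 + 1/4·1/2 + 1/4·0 + 1/4·1/2 = 1/4.
Similarly for Rh via the mother's Rh distribution: P(Rh+) = 1.
Independent loci: 1/4 × 1 = 1/4.

1/4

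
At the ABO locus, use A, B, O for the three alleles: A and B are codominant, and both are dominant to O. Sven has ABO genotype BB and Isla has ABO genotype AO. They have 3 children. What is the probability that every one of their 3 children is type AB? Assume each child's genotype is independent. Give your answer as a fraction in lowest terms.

ABO cross BB × AO → 1/2 B, 1/2 AB.
So P(type AB) = 1/2 per child.
All 3 independent: (1/2)^3 = 1/8.

1/8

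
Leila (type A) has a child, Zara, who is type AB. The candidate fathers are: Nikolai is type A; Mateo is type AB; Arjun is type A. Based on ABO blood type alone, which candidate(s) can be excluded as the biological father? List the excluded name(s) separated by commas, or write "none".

A candidate is excluded only if no genotype consistent with his phenotype could produce a type AB child with a type A mother.
Nikolai (type A): no genotype consistent with that phenotype can produce a type-AB child with a type-A mother.
Arjun (type A): no genotype consistent with that phenotype can produce a type-AB child with a type-A mother.

Nikolai, Arjun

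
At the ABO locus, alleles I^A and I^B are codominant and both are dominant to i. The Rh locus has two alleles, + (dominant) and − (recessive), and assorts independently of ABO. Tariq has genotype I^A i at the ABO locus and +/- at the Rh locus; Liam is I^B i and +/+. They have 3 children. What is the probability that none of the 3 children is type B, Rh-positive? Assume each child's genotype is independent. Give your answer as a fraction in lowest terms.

27/64

ABO cross I^A i × I^B i → 1/4 O, 1/4 A, 1/4 B, 1/4 AB.
Rh cross +/- × +/+ → 1 Rh+; so P(type B, Rh-positive) = 1/4 × 1 = 1/4 per child.
P(not type B, Rh-positive) = 3/4 for one child; (3/4)^3 = 27/64.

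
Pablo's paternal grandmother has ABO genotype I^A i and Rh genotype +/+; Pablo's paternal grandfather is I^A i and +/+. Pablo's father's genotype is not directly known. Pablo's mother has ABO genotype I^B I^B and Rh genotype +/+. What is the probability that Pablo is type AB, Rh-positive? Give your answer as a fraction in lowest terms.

Pablo's father's ABO genotype from I^A i × I^A i: 1/4 I^A I^A, 1/2 I^A i, 1/4 i i.
Crossing each possibility with the mother I^B I^B and summing P(type AB): 1/4·1 + 1/2·1/2 + 1/4·0 = 1/2.
Similarly for Rh via the father's Rh distribution: P(Rh+) = 1.
Independent loci: 1/2 × 1 = 1/2.

1/2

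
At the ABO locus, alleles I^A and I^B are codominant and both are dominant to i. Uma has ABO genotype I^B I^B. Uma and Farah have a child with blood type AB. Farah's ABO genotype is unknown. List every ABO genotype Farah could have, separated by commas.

I^A I^A, I^A I^B, I^A i

For each candidate genotype of Farah, check whether crossing it with I^B I^B can produce every observed child phenotype.
  I^A I^A → possible child types {AB} ✓
  I^A I^B → possible child types {B, AB} ✓
  I^A i → possible child types {B, AB} ✓
  I^B I^B → possible child types {B} ✗
  I^B i → possible child types {B} ✗
  i i → possible child types {B} ✗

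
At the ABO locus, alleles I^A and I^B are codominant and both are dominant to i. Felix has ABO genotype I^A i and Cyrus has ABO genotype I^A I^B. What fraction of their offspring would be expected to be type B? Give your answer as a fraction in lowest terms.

1/4

ABO cross I^A i × I^A I^B → offspring phenotypes: 1/2 A, 1/4 B, 1/4 AB.
So P(type B) = 1/4.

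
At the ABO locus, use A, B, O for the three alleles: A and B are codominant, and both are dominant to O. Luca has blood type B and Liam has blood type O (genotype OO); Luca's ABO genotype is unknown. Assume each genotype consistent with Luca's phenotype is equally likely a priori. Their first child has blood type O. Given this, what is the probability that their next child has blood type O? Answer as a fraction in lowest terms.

Possible genotypes: Luca ∈ {BB, BO}; Liam ∈ {OO}.
Weight each parental genotype pair by prior × P(type-O child):
  BO × OO: posterior weight 1; P(next child type O) = 1/2.
Weighted sum = 1/2.

1/2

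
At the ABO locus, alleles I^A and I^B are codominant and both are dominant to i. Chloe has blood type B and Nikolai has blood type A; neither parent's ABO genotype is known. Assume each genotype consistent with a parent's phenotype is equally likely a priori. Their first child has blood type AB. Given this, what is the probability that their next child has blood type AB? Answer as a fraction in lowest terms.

Possible genotypes: Chloe ∈ {I^B I^B, I^B i}; Nikolai ∈ {I^A I^A, I^A i}.
Weight each parental genotype pair by prior × P(type-AB child):
  I^B I^B × I^A I^A: posterior weight 4/9; P(next child type AB) = 1.
  I^B I^B × I^A i: posterior weight 2/9; P(next child type AB) = 1/2.
  I^B i × I^A I^A: posterior weight 2/9; P(next child type AB) = 1/2.
  I^B i × I^A i: posterior weight 1/9; P(next child type AB) = 1/4.
Weighted sum = 25/36.

25/36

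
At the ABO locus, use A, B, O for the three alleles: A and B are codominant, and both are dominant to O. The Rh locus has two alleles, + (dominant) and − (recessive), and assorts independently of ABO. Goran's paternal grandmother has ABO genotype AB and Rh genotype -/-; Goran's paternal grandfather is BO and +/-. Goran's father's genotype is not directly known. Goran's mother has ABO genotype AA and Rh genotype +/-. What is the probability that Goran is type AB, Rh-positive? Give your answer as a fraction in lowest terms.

Goran's father's ABO genotype from AB × BO: 1/4 AB, 1/4 AO, 1/4 BB, 1/4 BO.
Crossing each possibility with the mother AA and summing P(type AB): 1/4·1/2 + 1/4·0 + 1/4·1 + 1/4·1/2 = 1/2.
Similarly for Rh via the father's Rh distribution: P(Rh+) = 5/8.
Independent loci: 1/2 × 5/8 = 5/16.

5/16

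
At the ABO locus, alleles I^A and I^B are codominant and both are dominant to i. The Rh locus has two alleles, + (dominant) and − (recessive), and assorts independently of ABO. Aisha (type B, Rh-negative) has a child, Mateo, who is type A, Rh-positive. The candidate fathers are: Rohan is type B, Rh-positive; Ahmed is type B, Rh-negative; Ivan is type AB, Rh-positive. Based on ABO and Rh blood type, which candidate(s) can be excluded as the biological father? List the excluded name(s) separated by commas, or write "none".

Rohan, Ahmed

A candidate is excluded only if no genotype consistent with his phenotype could produce a type A, Rh-positive child with a type B, Rh-negative mother.
Rohan (type B, Rh+): no genotype consistent with that phenotype can produce a type-A Rh+ child with a type-B mother.
Ahmed (type B, Rh-): no genotype consistent with that phenotype can produce a type-A Rh+ child with a type-B mother.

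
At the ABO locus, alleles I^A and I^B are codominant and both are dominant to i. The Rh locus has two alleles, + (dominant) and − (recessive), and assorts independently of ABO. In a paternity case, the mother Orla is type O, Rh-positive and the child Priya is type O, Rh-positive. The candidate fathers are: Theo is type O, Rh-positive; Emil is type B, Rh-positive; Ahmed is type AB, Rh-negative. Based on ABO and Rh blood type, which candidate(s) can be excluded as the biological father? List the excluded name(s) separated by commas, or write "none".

Ahmed

A candidate is excluded only if no genotype consistent with his phenotype could produce a type O, Rh-positive child with a type O, Rh-positive mother.
Ahmed (type AB, Rh-): no genotype consistent with that phenotype can produce a type-O Rh+ child with a type-O mother.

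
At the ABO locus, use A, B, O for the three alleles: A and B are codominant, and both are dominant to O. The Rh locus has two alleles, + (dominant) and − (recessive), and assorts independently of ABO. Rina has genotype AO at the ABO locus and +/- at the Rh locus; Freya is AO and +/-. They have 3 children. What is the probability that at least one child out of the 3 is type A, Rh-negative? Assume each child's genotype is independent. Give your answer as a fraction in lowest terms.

ABO cross AO × AO → 1/4 O, 3/4 A.
Rh cross +/- × +/- → 3/4 Rh+, 1/4 Rh-; so P(type A, Rh-negative) = 3/4 × 1/4 = 3/16 per child.
P(none) = (13/16)^3 = 2197/4096; P(at least one) = 1 − 2197/4096 = 1899/4096.

1899/4096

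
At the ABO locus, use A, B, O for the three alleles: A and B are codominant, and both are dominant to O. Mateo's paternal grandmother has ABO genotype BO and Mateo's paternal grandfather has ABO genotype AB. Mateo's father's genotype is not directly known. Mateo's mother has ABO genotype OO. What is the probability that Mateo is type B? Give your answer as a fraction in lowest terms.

Mateo's father's ABO genotype from BO × AB: 1/4 AB, 1/4 AO, 1/4 BB, 1/4 BO.
Crossing each possibility with the mother OO and summing P(type B): 1/4·1/2 + 1/4·0 + 1/4·1 + 1/4·1/2 = 1/2.

1/2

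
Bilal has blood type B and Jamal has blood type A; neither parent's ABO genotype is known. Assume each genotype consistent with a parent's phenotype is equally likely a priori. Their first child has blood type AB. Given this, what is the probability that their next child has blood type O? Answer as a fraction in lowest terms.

Possible genotypes: Bilal ∈ {I^B I^B, I^B i}; Jamal ∈ {I^A I^A, I^A i}.
Weight each parental genotype pair by prior × P(type-AB child):
  I^B I^B × I^A I^A: posterior weight 4/9; P(next child type O) = 0.
  I^B I^B × I^A i: posterior weight 2/9; P(next child type O) = 0.
  I^B i × I^A I^A: posterior weight 2/9; P(next child type O) = 0.
  I^B i × I^A i: posterior weight 1/9; P(next child type O) = 1/4.
Weighted sum = 1/36.

1/36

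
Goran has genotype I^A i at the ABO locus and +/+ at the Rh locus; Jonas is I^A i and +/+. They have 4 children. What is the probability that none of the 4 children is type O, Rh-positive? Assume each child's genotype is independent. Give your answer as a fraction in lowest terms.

ABO cross I^A i × I^A i → 1/4 O, 3/4 A.
Rh cross +/+ × +/+ → 1 Rh+; so P(type O, Rh-positive) = 1/4 × 1 = 1/4 per child.
P(not type O, Rh-positive) = 3/4 for one child; (3/4)^4 = 81/256.

81/256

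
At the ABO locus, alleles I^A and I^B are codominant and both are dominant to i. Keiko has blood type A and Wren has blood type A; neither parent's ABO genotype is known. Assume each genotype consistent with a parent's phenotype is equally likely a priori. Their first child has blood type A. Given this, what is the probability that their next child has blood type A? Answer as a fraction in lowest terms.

Possible genotypes: Keiko ∈ {I^A I^A, I^A i}; Wren ∈ {I^A I^A, I^A i}.
Weight each parental genotype pair by prior × P(type-A child):
  I^A I^A × I^A I^A: posterior weight 4/15; P(next child type A) = 1.
  I^A I^A × I^A i: posterior weight 4/15; P(next child type A) = 1.
  I^A i × I^A I^A: posterior weight 4/15; P(next child type A) = 1.
  I^A i × I^A i: posterior weight 1/5; P(next child type A) = 3/4.
Weighted sum = 19/20.

19/20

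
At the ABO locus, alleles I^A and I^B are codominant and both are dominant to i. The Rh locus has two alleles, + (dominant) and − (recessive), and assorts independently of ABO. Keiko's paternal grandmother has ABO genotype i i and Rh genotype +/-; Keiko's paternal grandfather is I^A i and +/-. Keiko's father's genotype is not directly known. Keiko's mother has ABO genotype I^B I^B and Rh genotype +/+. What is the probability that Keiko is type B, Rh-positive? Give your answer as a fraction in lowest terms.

Keiko's father's ABO genotype from i i × I^A i: 1/2 I^A i, 1/2 i i.
Crossing each possibility with the mother I^B I^B and summing P(type B): 1/2·1/2 + 1/2·1 = 3/4.
Similarly for Rh via the father's Rh distribution: P(Rh+) = 1.
Independent loci: 3/4 × 1 = 3/4.

3/4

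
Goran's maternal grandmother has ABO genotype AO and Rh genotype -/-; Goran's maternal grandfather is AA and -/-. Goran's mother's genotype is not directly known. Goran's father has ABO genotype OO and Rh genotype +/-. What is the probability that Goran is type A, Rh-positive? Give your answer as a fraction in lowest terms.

3/8

Goran's mother's ABO genotype from AO × AA: 1/2 AA, 1/2 AO.
Crossing each possibility with the father OO and summing P(type A): 1/2·1 + 1/2·1/2 = 3/4.
Similarly for Rh via the mother's Rh distribution: P(Rh+) = 1/2.
Independent loci: 3/4 × 1/2 = 3/8.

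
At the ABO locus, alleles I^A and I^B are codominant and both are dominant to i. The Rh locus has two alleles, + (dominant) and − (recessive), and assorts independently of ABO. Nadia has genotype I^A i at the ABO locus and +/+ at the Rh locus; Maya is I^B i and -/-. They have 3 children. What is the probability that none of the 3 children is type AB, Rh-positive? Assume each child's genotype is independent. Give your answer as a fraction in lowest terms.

ABO cross I^A i × I^B i → 1/4 O, 1/4 A, 1/4 B, 1/4 AB.
Rh cross +/+ × -/- → 1 Rh+; so P(type AB, Rh-positive) = 1/4 × 1 = 1/4 per child.
P(not type AB, Rh-positive) = 3/4 for one child; (3/4)^3 = 27/64.

27/64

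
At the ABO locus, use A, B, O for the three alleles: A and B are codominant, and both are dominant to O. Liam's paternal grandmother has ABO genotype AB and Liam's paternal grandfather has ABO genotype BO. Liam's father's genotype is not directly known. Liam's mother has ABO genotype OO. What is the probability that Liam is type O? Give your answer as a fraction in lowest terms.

Liam's father's ABO genotype from AB × BO: 1/4 AB, 1/4 AO, 1/4 BB, 1/4 BO.
Crossing each possibility with the mother OO and summing P(type O): 1/4·0 + 1/4·1/2 + 1/4·0 + 1/4·1/2 = 1/4.

1/4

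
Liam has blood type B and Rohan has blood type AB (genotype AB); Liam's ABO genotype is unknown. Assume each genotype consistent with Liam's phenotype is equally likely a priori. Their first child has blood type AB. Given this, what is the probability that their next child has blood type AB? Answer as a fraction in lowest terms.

5/12

Possible genotypes: Liam ∈ {BB, BO}; Rohan ∈ {AB}.
Weight each parental genotype pair by prior × P(type-AB child):
  BB × AB: posterior weight 2/3; P(next child type AB) = 1/2.
  BO × AB: posterior weight 1/3; P(next child type AB) = 1/4.
Weighted sum = 5/12.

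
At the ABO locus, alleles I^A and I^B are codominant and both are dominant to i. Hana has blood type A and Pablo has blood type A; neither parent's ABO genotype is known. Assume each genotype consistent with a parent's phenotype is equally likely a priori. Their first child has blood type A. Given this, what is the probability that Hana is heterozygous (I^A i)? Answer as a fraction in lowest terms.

Possible genotypes: Hana ∈ {I^A I^A, I^A i}; Pablo ∈ {I^A I^A, I^A i}.
Weight each parental genotype pair by prior × P(type-A child):
  I^A I^A × I^A I^A: posterior weight 4/15.
  I^A I^A × I^A i: posterior weight 4/15.
  I^A i × I^A I^A: posterior weight 4/15.
  I^A i × I^A i: posterior weight 1/5.
Sum the posterior weight over pairs where Hana is I^A i: 7/15.

7/15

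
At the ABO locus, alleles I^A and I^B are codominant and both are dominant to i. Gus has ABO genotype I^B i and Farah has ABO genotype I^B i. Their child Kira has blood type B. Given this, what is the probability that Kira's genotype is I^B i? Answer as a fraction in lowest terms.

Cross I^B i × I^B i → 1/4 I^B I^B, 1/2 I^B i, 1/4 i i.
Type-B genotypes among offspring: I^B I^B (1/4), I^B i (1/2); total 3/4.
P(I^B i | type B) = (1/2) / (3/4) = 2/3.

2/3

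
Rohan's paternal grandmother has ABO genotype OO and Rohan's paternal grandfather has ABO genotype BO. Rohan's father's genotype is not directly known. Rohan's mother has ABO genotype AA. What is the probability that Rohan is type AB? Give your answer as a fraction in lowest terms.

Rohan's father's ABO genotype from OO × BO: 1/2 BO, 1/2 OO.
Crossing each possibility with the mother AA and summing P(type AB): 1/2·1/2 + 1/2·0 = 1/4.

1/4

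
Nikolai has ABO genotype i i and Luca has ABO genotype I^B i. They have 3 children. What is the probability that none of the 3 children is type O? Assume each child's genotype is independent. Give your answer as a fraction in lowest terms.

ABO cross i i × I^B i → 1/2 O, 1/2 B.
So P(type O) = 1/2 per child.
P(not type O) = 1/2 for one child; (1/2)^3 = 1/8.

1/8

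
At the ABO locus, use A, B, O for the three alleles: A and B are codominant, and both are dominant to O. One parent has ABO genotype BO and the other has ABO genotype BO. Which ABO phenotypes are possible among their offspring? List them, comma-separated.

Gametes from BO × BO give offspring ABO genotypes BB, BO, OO, i.e. phenotypes O, B.

O, B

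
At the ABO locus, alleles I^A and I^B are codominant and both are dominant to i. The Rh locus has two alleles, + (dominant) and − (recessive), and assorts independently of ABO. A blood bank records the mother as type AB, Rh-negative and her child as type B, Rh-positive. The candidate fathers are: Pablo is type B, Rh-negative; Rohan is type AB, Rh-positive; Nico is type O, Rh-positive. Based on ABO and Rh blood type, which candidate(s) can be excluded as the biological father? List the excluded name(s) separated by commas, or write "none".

A candidate is excluded only if no genotype consistent with his phenotype could produce a type B, Rh-positive child with a type AB, Rh-negative mother.
Pablo (type B, Rh-): no genotype consistent with that phenotype can produce a type-B Rh+ child with a type-AB mother.

Pablo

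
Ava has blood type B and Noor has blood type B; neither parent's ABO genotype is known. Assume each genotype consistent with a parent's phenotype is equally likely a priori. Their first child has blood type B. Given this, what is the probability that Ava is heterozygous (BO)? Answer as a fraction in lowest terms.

7/15

Possible genotypes: Ava ∈ {BB, BO}; Noor ∈ {BB, BO}.
Weight each parental genotype pair by prior × P(type-B child):
  BB × BB: posterior weight 4/15.
  BB × BO: posterior weight 4/15.
  BO × BB: posterior weight 4/15.
  BO × BO: posterior weight 1/5.
Sum the posterior weight over pairs where Ava is BO: 7/15.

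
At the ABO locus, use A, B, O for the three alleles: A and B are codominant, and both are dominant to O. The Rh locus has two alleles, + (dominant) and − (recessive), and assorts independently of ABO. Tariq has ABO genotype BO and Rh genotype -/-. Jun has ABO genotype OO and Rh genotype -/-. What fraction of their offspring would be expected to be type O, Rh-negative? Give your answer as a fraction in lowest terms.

ABO cross BO × OO → offspring phenotypes: 1/2 O, 1/2 B.
Rh cross -/- × -/- → 1 Rh-.
Independent loci: P(type O, Rh-negative) = 1/2 × 1 = 1/2.

1/2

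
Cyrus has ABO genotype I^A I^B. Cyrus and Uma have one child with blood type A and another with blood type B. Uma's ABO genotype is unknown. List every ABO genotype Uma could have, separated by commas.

I^A I^B, I^A i, I^B i, i i

For each candidate genotype of Uma, check whether crossing it with I^A I^B can produce every observed child phenotype.
  I^A I^A → possible child types {A, AB} ✗
  I^A I^B → possible child types {A, B, AB} ✓
  I^A i → possible child types {A, B, AB} ✓
  I^B I^B → possible child types {B, AB} ✗
  I^B i → possible child types {A, B, AB} ✓
  i i → possible child types {A, B} ✓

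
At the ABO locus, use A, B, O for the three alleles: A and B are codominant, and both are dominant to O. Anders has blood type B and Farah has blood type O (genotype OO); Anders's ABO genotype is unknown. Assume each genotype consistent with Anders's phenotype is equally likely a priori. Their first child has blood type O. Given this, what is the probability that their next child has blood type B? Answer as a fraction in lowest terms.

1/2

Possible genotypes: Anders ∈ {BB, BO}; Farah ∈ {OO}.
Weight each parental genotype pair by prior × P(type-O child):
  BO × OO: posterior weight 1; P(next child type B) = 1/2.
Weighted sum = 1/2.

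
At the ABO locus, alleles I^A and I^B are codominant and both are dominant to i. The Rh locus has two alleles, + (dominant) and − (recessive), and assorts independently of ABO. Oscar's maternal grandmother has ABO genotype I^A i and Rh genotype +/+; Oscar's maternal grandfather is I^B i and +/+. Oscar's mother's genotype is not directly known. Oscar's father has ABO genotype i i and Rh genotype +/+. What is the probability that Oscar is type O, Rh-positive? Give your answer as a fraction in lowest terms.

1/2

Oscar's mother's ABO genotype from I^A i × I^B i: 1/4 I^A I^B, 1/4 I^A i, 1/4 I^B i, 1/4 i i.
Crossing each possibility with the father i i and summing P(type O): 1/4·0 + 1/4·1/2 + 1/4·1/2 + 1/4·1 = 1/2.
Similarly for Rh via the mother's Rh distribution: P(Rh+) = 1.
Independent loci: 1/2 × 1 = 1/2.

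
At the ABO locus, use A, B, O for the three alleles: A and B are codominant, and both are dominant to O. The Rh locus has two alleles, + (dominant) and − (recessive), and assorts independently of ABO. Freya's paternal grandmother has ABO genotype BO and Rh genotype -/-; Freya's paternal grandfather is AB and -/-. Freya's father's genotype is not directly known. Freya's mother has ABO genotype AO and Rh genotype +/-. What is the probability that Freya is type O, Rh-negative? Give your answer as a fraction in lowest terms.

1/16

Freya's father's ABO genotype from BO × AB: 1/4 AB, 1/4 AO, 1/4 BB, 1/4 BO.
Crossing each possibility with the mother AO and summing P(type O): 1/4·0 + 1/4·1/4 + 1/4·0 + 1/4·1/4 = 1/8.
Similarly for Rh via the father's Rh distribution: P(Rh-) = 1/2.
Independent loci: 1/8 × 1/2 = 1/16.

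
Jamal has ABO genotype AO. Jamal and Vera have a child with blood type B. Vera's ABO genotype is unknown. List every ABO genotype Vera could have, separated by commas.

For each candidate genotype of Vera, check whether crossing it with AO can produce every observed child phenotype.
  AA → possible child types {A} ✗
  AB → possible child types {A, B, AB} ✓
  AO → possible child types {O, A} ✗
  BB → possible child types {B, AB} ✓
  BO → possible child types {O, A, B, AB} ✓
  OO → possible child types {O, A} ✗

AB, BB, BO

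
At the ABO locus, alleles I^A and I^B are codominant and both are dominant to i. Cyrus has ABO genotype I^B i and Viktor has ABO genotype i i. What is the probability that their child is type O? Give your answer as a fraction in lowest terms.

ABO cross I^B i × i i → offspring phenotypes: 1/2 O, 1/2 B.
So P(type O) = 1/2.

1/2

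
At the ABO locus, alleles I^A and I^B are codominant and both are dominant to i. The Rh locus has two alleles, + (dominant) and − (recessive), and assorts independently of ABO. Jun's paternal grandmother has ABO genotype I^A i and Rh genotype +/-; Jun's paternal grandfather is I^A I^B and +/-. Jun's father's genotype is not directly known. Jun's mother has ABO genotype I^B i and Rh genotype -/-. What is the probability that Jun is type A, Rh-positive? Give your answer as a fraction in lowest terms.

1/8

Jun's father's ABO genotype from I^A i × I^A I^B: 1/4 I^A I^A, 1/4 I^A I^B, 1/4 I^A i, 1/4 I^B i.
Crossing each possibility with the mother I^B i and summing P(type A): 1/4·1/2 + 1/4·1/4 + 1/4·1/4 + 1/4·0 = 1/4.
Similarly for Rh via the father's Rh distribution: P(Rh+) = 1/2.
Independent loci: 1/4 × 1/2 = 1/8.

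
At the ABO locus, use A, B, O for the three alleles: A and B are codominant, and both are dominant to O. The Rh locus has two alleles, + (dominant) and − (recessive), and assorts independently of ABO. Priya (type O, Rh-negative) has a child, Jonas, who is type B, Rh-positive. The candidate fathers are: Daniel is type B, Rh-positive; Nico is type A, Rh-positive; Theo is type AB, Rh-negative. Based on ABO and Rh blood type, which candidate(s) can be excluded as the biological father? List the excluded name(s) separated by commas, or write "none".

Nico, Theo

A candidate is excluded only if no genotype consistent with his phenotype could produce a type B, Rh-positive child with a type O, Rh-negative mother.
Nico (type A, Rh+): no genotype consistent with that phenotype can produce a type-B Rh+ child with a type-O mother.
Theo (type AB, Rh-): no genotype consistent with that phenotype can produce a type-B Rh+ child with a type-O mother.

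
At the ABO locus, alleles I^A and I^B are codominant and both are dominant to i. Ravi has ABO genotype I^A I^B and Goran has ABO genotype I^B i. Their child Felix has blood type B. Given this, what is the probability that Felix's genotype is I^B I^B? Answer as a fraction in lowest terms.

Cross I^A I^B × I^B i → 1/4 I^A I^B, 1/4 I^A i, 1/4 I^B I^B, 1/4 I^B i.
Type-B genotypes among offspring: I^B I^B (1/4), I^B i (1/4); total 1/2.
P(I^B I^B | type B) = (1/4) / (1/2) = 1/2.

1/2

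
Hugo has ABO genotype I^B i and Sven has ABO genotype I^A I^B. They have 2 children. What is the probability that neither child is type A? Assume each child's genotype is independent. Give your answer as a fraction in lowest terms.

ABO cross I^B i × I^A I^B → 1/4 A, 1/2 B, 1/4 AB.
So P(type A) = 1/4 per child.
P(not type A) = 3/4 for one child; (3/4)^2 = 9/16.

9/16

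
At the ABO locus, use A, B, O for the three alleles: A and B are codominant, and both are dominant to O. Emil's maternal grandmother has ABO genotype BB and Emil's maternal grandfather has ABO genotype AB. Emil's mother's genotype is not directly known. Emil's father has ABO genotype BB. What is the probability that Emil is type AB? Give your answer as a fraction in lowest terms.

1/4

Emil's mother's ABO genotype from BB × AB: 1/2 AB, 1/2 BB.
Crossing each possibility with the father BB and summing P(type AB): 1/2·1/2 + 1/2·0 = 1/4.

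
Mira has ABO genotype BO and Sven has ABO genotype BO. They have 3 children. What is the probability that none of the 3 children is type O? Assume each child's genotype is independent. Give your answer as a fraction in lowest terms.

ABO cross BO × BO → 1/4 O, 3/4 B.
So P(type O) = 1/4 per child.
P(not type O) = 3/4 for one child; (3/4)^3 = 27/64.

27/64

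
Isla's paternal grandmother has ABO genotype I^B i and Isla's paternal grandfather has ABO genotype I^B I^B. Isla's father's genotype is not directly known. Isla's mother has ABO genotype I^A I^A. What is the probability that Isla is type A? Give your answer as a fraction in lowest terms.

1/4

Isla's father's ABO genotype from I^B i × I^B I^B: 1/2 I^B I^B, 1/2 I^B i.
Crossing each possibility with the mother I^A I^A and summing P(type A): 1/2·0 + 1/2·1/2 = 1/4.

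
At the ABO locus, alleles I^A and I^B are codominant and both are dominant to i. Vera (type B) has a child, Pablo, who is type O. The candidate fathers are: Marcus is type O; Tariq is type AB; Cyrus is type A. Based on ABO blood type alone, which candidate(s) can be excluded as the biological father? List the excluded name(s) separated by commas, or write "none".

Tariq

A candidate is excluded only if no genotype consistent with his phenotype could produce a type O child with a type B mother.
Tariq (type AB): no genotype consistent with that phenotype can produce a type-O child with a type-B mother.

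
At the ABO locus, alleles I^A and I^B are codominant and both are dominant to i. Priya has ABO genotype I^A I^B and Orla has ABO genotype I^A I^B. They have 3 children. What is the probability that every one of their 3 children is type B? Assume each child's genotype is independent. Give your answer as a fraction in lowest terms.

ABO cross I^A I^B × I^A I^B → 1/4 A, 1/4 B, 1/2 AB.
So P(type B) = 1/4 per child.
All 3 independent: (1/4)^3 = 1/64.

1/64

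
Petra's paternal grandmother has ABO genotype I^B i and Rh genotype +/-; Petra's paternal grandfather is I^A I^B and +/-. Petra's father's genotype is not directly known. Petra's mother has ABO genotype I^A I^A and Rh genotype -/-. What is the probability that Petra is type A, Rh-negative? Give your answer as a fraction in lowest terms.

1/4

Petra's father's ABO genotype from I^B i × I^A I^B: 1/4 I^A I^B, 1/4 I^A i, 1/4 I^B I^B, 1/4 I^B i.
Crossing each possibility with the mother I^A I^A and summing P(type A): 1/4·1/2 + 1/4·1 + 1/4·0 + 1/4·1/2 = 1/2.
Similarly for Rh via the father's Rh distribution: P(Rh-) = 1/2.
Independent loci: 1/2 × 1/2 = 1/4.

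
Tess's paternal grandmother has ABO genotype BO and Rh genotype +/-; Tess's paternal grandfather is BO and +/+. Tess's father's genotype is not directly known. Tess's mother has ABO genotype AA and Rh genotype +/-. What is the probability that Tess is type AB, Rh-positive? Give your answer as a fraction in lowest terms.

7/16

Tess's father's ABO genotype from BO × BO: 1/4 BB, 1/2 BO, 1/4 OO.
Crossing each possibility with the mother AA and summing P(type AB): 1/4·1 + 1/2·1/2 + 1/4·0 = 1/2.
Similarly for Rh via the father's Rh distribution: P(Rh+) = 7/8.
Independent loci: 1/2 × 7/8 = 7/16.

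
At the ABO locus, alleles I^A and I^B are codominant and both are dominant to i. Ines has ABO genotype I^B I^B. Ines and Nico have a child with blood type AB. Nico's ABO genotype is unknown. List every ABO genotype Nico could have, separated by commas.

For each candidate genotype of Nico, check whether crossing it with I^B I^B can produce every observed child phenotype.
  I^A I^A → possible child types {AB} ✓
  I^A I^B → possible child types {B, AB} ✓
  I^A i → possible child types {B, AB} ✓
  I^B I^B → possible child types {B} ✗
  I^B i → possible child types {B} ✗
  i i → possible child types {B} ✗

I^A I^A, I^A I^B, I^A i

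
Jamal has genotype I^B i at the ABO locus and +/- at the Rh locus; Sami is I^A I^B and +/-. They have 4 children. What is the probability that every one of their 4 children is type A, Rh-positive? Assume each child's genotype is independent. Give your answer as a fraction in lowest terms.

81/65536

ABO cross I^B i × I^A I^B → 1/4 A, 1/2 B, 1/4 AB.
Rh cross +/- × +/- → 3/4 Rh+, 1/4 Rh-; so P(type A, Rh-positive) = 1/4 × 3/4 = 3/16 per child.
All 4 independent: (3/16)^4 = 81/65536.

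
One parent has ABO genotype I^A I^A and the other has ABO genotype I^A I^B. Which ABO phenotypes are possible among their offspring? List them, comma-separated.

Gametes from I^A I^A × I^A I^B give offspring ABO genotypes I^A I^A, I^A I^B, i.e. phenotypes A, AB.

A, AB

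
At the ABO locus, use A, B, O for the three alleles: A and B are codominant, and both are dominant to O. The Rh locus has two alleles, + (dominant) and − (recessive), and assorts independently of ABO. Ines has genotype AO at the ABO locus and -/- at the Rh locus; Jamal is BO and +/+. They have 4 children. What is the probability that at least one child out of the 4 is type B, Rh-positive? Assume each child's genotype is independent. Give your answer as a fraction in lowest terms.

175/256

ABO cross AO × BO → 1/4 O, 1/4 A, 1/4 B, 1/4 AB.
Rh cross -/- × +/+ → 1 Rh+; so P(type B, Rh-positive) = 1/4 × 1 = 1/4 per child.
P(none) = (3/4)^4 = 81/256; P(at least one) = 1 − 81/256 = 175/256.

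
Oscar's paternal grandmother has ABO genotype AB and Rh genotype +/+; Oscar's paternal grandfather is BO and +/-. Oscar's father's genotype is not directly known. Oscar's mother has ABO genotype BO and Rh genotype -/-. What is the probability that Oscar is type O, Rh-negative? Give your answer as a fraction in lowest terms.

Oscar's father's ABO genotype from AB × BO: 1/4 AB, 1/4 AO, 1/4 BB, 1/4 BO.
Crossing each possibility with the mother BO and summing P(type O): 1/4·0 + 1/4·1/4 + 1/4·0 + 1/4·1/4 = 1/8.
Similarly for Rh via the father's Rh distribution: P(Rh-) = 1/4.
Independent loci: 1/8 × 1/4 = 1/32.

1/32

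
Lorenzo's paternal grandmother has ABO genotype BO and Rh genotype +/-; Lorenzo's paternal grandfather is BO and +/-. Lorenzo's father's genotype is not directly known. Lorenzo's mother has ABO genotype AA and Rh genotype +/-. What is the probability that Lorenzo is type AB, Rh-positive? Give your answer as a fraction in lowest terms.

3/8

Lorenzo's father's ABO genotype from BO × BO: 1/4 BB, 1/2 BO, 1/4 OO.
Crossing each possibility with the mother AA and summing P(type AB): 1/4·1 + 1/2·1/2 + 1/4·0 = 1/2.
Similarly for Rh via the father's Rh distribution: P(Rh+) = 3/4.
Independent loci: 1/2 × 3/4 = 3/8.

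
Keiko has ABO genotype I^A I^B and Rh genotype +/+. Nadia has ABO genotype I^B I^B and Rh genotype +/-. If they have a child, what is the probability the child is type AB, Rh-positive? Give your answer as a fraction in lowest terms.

1/2

ABO cross I^A I^B × I^B I^B → offspring phenotypes: 1/2 B, 1/2 AB.
Rh cross +/+ × +/- → 1 Rh+.
Independent loci: P(type AB, Rh-positive) = 1/2 × 1 = 1/2.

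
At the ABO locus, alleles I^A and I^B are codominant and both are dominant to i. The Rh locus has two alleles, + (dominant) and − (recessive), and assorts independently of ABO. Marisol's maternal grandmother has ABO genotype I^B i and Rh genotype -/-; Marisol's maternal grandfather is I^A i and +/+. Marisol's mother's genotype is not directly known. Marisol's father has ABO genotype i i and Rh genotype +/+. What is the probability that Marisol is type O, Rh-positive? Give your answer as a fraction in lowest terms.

Marisol's mother's ABO genotype from I^B i × I^A i: 1/4 I^A I^B, 1/4 I^A i, 1/4 I^B i, 1/4 i i.
Crossing each possibility with the father i i and summing P(type O): 1/4·0 + 1/4·1/2 + 1/4·1/2 + 1/4·1 = 1/2.
Similarly for Rh via the mother's Rh distribution: P(Rh+) = 1.
Independent loci: 1/2 × 1 = 1/2.

1/2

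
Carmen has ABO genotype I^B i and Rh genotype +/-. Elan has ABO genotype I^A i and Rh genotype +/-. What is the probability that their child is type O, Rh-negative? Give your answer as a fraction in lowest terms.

1/16

ABO cross I^B i × I^A i → offspring phenotypes: 1/4 O, 1/4 A, 1/4 B, 1/4 AB.
Rh cross +/- × +/- → 3/4 Rh+, 1/4 Rh-.
Independent loci: P(type O, Rh-negative) = 1/4 × 1/4 = 1/16.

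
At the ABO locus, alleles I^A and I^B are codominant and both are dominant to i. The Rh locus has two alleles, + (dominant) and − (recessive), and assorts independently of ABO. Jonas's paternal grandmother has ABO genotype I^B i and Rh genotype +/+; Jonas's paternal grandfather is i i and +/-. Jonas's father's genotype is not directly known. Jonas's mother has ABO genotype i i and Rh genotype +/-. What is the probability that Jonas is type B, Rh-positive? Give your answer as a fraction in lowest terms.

7/32

Jonas's father's ABO genotype from I^B i × i i: 1/2 I^B i, 1/2 i i.
Crossing each possibility with the mother i i and summing P(type B): 1/2·1/2 + 1/2·0 = 1/4.
Similarly for Rh via the father's Rh distribution: P(Rh+) = 7/8.
Independent loci: 1/4 × 7/8 = 7/32.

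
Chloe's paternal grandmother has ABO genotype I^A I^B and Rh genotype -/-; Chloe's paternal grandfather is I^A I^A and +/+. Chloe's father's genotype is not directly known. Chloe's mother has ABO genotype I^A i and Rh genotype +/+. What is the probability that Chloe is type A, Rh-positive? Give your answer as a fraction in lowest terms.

Chloe's father's ABO genotype from I^A I^B × I^A I^A: 1/2 I^A I^A, 1/2 I^A I^B.
Crossing each possibility with the mother I^A i and summing P(type A): 1/2·1 + 1/2·1/2 = 3/4.
Similarly for Rh via the father's Rh distribution: P(Rh+) = 1.
Independent loci: 3/4 × 1 = 3/4.

3/4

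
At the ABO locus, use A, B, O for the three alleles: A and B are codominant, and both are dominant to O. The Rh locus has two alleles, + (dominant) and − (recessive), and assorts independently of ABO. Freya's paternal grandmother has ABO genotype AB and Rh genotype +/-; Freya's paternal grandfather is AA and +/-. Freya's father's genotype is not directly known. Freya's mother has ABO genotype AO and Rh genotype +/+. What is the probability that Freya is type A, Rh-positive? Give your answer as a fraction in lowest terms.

3/4

Freya's father's ABO genotype from AB × AA: 1/2 AA, 1/2 AB.
Crossing each possibility with the mother AO and summing P(type A): 1/2·1 + 1/2·1/2 = 3/4.
Similarly for Rh via the father's Rh distribution: P(Rh+) = 1.
Independent loci: 3/4 × 1 = 3/4.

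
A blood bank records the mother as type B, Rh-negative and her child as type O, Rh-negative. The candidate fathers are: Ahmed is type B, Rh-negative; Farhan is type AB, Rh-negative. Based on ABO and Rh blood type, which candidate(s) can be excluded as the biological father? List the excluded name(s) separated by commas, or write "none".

A candidate is excluded only if no genotype consistent with his phenotype could produce a type O, Rh-negative child with a type B, Rh-negative mother.
Farhan (type AB, Rh-): no genotype consistent with that phenotype can produce a type-O Rh- child with a type-B mother.

Farhan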